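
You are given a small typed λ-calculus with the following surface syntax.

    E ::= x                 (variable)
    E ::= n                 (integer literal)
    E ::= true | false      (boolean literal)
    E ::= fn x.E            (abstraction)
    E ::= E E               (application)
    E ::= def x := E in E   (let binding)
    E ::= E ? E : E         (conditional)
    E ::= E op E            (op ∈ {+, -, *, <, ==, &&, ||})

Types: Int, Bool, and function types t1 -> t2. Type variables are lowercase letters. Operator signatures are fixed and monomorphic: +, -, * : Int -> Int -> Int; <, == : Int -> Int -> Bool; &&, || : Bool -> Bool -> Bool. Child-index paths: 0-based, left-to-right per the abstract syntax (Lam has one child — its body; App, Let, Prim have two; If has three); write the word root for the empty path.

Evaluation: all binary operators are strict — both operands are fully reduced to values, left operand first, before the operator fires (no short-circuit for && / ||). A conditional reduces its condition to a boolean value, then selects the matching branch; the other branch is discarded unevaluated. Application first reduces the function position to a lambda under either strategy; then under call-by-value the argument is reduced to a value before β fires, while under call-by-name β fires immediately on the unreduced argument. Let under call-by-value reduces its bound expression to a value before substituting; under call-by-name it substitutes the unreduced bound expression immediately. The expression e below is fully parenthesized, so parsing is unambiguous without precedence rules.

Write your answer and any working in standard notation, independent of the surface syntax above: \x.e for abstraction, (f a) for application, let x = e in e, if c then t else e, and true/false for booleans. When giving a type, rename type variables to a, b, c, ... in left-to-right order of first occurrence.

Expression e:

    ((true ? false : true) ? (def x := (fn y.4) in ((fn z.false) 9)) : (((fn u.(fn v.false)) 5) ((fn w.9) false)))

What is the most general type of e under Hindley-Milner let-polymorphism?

Working:
  unify Bool ~ Bool
  unify Bool ~ Bool
  unify Bool ~ Bool
\y._ : a -> Int
let x : forall. a -> Int
\z._ : b -> Bool
  unify b -> Bool ~ Int -> c
  unify b ~ Int
  unify Bool ~ c
_ _ : Bool
\v._ : e -> Bool
\u._ : d -> e -> Bool
  unify d -> e -> Bool ~ Int -> f
  unify d ~ Int
  unify e -> Bool ~ f
_ _ : e -> Bool
\w._ : g -> Int
  unify g -> Int ~ Bool -> h
  unify g ~ Bool
  unify Int ~ h
_ _ : Int
  unify e -> Bool ~ Int -> i
  unify e ~ Int
  unify Bool ~ i
_ _ : Bool
  unify Bool ~ Bool

Answer: Bool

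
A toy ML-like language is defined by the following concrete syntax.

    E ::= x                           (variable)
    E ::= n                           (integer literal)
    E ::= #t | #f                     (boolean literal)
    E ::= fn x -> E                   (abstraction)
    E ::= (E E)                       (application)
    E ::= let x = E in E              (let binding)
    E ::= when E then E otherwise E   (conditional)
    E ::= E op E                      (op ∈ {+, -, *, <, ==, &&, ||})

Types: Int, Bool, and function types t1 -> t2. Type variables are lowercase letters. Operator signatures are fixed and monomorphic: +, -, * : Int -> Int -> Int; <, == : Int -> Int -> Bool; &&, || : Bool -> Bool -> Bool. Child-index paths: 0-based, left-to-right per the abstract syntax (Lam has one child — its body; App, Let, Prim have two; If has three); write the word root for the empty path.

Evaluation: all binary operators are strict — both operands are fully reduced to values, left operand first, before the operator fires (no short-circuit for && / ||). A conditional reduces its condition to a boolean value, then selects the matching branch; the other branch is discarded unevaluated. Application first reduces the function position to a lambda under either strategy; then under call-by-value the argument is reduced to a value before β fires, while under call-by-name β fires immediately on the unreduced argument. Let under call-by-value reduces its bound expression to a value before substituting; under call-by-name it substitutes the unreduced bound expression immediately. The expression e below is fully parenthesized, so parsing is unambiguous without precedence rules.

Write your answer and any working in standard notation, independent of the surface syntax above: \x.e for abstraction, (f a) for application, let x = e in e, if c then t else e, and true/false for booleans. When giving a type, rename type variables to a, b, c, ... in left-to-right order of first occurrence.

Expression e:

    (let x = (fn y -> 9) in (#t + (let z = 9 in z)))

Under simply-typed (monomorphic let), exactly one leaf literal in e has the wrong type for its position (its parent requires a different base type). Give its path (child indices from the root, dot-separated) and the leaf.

Answer: 1.0 : true

Working:
\y._ : a -> Int
let x : a -> Int
  unify Bool ~ Int
  FAIL: mismatch Bool ~ Int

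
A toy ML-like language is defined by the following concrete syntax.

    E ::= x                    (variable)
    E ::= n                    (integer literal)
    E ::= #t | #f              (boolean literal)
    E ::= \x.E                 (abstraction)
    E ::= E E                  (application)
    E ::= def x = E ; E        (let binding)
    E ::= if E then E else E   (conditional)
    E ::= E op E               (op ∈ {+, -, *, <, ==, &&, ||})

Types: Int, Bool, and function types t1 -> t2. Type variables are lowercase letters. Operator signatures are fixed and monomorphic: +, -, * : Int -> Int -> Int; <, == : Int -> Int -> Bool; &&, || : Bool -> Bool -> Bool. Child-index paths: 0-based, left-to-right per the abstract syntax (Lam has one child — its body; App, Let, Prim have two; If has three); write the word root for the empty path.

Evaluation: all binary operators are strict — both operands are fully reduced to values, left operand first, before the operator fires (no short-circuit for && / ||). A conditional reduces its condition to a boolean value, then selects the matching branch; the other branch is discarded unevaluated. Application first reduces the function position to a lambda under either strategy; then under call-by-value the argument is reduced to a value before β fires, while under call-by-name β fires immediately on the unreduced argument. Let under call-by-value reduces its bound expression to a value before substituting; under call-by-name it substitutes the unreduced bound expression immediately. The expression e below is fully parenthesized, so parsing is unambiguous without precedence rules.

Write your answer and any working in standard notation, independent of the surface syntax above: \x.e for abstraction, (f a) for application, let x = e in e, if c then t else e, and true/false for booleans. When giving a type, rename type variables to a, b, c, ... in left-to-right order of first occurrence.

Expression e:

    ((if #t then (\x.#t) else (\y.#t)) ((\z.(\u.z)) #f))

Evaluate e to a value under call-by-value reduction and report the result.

Derivation:
step 0: ((if true then (\x.true) else (\y.true)) ((\z.(\u.z)) false))
step 1: [if@0] ((\x.true) ((\z.(\u.z)) false))
step 2: [beta@1] ((\x.true) (\u.false))
step 3: [beta@root] true

Answer: true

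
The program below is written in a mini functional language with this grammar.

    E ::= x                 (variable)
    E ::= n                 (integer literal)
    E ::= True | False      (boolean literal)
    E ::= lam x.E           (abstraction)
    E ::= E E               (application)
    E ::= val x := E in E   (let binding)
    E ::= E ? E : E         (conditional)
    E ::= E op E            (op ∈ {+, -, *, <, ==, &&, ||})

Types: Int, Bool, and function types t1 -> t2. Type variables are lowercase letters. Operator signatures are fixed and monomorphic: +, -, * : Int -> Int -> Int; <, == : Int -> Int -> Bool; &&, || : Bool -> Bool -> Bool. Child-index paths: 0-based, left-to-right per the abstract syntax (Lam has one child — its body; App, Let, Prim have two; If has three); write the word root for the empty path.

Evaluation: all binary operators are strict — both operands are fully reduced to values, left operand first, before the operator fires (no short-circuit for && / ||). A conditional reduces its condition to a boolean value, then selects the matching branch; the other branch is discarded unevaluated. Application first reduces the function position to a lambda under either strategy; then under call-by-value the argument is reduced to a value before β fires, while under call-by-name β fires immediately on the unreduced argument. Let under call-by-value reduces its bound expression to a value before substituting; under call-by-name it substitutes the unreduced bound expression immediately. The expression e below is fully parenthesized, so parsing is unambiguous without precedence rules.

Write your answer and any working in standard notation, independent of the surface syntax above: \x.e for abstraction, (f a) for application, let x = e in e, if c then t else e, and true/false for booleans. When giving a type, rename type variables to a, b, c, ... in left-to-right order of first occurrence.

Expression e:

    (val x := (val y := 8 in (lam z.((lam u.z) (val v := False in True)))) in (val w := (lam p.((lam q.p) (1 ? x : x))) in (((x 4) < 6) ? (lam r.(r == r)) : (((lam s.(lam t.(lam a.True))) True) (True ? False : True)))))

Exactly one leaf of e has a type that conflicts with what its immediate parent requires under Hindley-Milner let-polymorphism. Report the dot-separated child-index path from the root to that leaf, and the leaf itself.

Trace:
let y : Int
z : a
\u._ : b -> a
let v : Bool
  unify b -> a ~ Bool -> c
  unify b ~ Bool
  unify a ~ c
_ _ : c
\z._ : c -> c
let x : forall. c -> c
p : d
\q._ : e -> d
  unify Int ~ Bool
  FAIL: mismatch Int ~ Bool

Answer: 1.0.0.1.0 : 1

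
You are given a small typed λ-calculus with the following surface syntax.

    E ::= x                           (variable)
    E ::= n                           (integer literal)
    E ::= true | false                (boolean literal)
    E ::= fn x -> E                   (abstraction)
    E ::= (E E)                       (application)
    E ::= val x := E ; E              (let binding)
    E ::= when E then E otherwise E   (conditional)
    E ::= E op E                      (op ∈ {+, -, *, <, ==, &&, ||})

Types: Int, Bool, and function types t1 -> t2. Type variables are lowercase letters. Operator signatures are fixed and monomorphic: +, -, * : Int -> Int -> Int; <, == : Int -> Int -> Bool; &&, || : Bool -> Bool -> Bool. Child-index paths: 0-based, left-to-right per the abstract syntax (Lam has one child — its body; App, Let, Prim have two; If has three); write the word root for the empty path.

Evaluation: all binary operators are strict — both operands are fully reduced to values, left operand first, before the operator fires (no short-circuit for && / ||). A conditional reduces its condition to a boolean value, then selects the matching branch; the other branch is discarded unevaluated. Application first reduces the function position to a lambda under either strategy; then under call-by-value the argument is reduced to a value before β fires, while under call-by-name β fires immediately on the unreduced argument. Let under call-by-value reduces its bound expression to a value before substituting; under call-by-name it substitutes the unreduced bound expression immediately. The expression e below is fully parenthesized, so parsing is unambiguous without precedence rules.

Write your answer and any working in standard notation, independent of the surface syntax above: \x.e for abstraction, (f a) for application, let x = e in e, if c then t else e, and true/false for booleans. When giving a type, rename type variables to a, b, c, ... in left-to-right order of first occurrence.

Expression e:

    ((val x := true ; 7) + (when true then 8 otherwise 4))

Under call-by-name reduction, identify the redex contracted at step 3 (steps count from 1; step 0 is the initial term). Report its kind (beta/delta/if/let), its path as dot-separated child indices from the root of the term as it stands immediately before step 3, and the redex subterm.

Derivation:
step 0: ((let x = true in 7) + (if true then 8 else 4))
step 1: [let@0] (7 + (if true then 8 else 4))
step 2: [if@1] (7 + 8)
step 3: [delta@root] 15

Answer: delta at root : (7 + 8)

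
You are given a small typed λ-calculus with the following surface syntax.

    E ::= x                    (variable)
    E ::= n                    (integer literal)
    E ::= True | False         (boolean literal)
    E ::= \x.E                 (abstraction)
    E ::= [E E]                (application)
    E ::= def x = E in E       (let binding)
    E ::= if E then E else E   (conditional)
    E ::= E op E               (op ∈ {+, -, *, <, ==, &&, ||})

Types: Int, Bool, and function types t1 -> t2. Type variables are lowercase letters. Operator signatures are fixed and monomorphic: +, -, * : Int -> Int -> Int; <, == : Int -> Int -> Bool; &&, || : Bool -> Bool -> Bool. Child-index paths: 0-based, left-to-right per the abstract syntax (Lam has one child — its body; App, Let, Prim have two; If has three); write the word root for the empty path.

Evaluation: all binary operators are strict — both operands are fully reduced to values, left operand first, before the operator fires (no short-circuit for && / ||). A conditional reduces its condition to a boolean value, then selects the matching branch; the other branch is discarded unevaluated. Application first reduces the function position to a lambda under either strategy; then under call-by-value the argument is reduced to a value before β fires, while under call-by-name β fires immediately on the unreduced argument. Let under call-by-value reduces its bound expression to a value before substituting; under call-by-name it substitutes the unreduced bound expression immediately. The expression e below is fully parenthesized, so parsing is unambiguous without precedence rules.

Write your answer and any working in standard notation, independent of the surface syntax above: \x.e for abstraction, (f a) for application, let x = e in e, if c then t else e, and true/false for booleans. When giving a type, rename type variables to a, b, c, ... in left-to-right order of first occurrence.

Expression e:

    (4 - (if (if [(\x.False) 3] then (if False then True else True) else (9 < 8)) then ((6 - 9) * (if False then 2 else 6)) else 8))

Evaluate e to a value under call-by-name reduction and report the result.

Answer: -4

Derivation:
step 0: (4 - (if (if ((\x.false) 3) then (if false then true else true) else (9 < 8)) then ((6 - 9) * (if false then 2 else 6)) else 8))
step 1: [beta@1.0.0] (4 - (if (if false then (if false then true else true) else (9 < 8)) then ((6 - 9) * (if false then 2 else 6)) else 8))
step 2: [if@1.0] (4 - (if (9 < 8) then ((6 - 9) * (if false then 2 else 6)) else 8))
step 3: [delta@1.0] (4 - (if false then ((6 - 9) * (if false then 2 else 6)) else 8))
step 4: [if@1] (4 - 8)
step 5: [delta@root] -4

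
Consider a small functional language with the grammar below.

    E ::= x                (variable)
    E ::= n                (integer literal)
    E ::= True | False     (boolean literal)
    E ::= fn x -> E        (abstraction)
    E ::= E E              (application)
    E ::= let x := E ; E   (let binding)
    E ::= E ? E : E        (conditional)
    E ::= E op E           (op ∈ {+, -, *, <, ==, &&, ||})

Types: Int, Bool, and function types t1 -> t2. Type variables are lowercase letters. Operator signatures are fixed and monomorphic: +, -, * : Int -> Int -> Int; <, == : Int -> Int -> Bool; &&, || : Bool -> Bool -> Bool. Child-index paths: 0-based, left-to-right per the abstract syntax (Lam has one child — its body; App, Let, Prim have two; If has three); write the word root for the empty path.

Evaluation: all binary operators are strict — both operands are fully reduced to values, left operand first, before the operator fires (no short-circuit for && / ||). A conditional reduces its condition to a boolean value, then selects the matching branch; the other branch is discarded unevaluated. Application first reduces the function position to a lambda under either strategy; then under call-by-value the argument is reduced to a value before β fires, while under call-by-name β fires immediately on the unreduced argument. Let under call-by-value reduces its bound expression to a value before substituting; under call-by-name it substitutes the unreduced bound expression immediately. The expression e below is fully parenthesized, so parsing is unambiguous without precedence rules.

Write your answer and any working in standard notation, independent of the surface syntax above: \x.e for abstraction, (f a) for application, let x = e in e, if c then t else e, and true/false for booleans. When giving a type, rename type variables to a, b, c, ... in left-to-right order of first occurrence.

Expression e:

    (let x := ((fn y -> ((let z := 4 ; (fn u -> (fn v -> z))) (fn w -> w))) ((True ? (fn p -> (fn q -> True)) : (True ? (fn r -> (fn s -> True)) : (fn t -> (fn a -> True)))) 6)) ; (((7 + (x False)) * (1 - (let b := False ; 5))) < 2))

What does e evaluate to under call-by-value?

Answer: true

Trace:
step 0: (let x = ((\y.((let z = 4 in (\u.(\v.z))) (\w.w))) ((if true then (\p.(\q.true)) else (if true then (\r.(\s.true)) else (\t.(\a.true)))) 6)) in (((7 + (x false)) * (1 - (let b = false in 5))) < 2))
step 1: [if@0.1.0] (let x = ((\y.((let z = 4 in (\u.(\v.z))) (\w.w))) ((\p.(\q.true)) 6)) in (((7 + (x false)) * (1 - (let b = false in 5))) < 2))
step 2: [beta@0.1] (let x = ((\y.((let z = 4 in (\u.(\v.z))) (\w.w))) (\q.true)) in (((7 + (x false)) * (1 - (let b = false in 5))) < 2))
step 3: [beta@0] (let x = ((let z = 4 in (\u.(\v.z))) (\w.w)) in (((7 + (x false)) * (1 - (let b = false in 5))) < 2))
step 4: [let@0.0] (let x = ((\u.(\v.4)) (\w.w)) in (((7 + (x false)) * (1 - (let b = false in 5))) < 2))
step 5: [beta@0] (let x = (\v.4) in (((7 + (x false)) * (1 - (let b = false in 5))) < 2))
step 6: [let@root] (((7 + ((\v.4) false)) * (1 - (let b = false in 5))) < 2)
step 7: [beta@0.0.1] (((7 + 4) * (1 - (let b = false in 5))) < 2)
step 8: [delta@0.0] ((11 * (1 - (let b = false in 5))) < 2)
step 9: [let@0.1.1] ((11 * (1 - 5)) < 2)
step 10: [delta@0.1] ((11 * -4) < 2)
step 11: [delta@0] (-44 < 2)
step 12: [delta@root] true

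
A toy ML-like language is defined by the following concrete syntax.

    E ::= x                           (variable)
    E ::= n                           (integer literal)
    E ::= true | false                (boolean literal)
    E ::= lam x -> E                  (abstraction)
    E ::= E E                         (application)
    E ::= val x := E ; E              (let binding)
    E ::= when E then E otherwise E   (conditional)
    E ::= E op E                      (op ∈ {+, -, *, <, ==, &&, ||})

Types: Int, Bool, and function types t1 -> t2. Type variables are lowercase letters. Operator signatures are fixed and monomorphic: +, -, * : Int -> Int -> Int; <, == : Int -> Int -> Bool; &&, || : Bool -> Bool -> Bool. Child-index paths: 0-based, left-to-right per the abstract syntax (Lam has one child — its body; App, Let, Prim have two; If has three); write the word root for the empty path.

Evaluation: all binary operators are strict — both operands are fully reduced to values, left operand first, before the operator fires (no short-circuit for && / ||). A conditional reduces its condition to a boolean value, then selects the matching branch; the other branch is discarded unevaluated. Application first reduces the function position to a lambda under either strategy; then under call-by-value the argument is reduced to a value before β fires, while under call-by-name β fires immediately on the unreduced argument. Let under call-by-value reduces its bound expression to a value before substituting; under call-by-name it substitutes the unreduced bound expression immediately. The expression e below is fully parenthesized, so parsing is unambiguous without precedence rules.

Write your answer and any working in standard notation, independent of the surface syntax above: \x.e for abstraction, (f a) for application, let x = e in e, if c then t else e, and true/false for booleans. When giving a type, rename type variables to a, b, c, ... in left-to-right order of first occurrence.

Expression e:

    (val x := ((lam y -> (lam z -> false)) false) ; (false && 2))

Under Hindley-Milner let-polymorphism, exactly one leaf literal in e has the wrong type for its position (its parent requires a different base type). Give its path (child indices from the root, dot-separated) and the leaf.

Working:
\z._ : b -> Bool
\y._ : a -> b -> Bool
  unify a -> b -> Bool ~ Bool -> c
  unify a ~ Bool
  unify b -> Bool ~ c
_ _ : b -> Bool
let x : forall. b -> Bool
  unify Bool ~ Bool
  unify Int ~ Bool
  FAIL: mismatch Int ~ Bool

Answer: 1.1 : 2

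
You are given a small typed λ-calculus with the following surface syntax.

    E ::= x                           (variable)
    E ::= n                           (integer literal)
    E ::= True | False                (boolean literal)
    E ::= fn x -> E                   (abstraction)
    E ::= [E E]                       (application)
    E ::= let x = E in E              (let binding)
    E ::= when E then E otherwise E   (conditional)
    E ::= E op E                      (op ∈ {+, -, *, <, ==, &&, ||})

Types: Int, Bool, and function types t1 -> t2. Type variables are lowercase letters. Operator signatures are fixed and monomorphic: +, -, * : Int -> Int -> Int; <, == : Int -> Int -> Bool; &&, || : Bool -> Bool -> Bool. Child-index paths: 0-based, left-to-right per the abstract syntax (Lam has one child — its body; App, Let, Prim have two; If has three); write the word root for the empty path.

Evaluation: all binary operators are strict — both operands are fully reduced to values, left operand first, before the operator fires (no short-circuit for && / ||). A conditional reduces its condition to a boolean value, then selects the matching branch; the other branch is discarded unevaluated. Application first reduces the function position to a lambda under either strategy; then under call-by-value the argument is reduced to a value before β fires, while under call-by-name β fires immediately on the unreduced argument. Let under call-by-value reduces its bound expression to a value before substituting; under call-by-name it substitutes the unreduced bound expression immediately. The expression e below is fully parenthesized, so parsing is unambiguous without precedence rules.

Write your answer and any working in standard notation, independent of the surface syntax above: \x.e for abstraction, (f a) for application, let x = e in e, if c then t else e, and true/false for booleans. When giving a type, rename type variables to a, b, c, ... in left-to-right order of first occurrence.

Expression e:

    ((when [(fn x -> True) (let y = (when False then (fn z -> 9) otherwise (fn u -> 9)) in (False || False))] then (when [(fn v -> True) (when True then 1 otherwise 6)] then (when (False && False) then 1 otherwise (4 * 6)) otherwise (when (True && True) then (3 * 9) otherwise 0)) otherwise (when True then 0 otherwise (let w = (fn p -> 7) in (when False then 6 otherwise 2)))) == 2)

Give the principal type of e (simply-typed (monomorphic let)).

Answer: Bool

Derivation:
\x._ : a -> Bool
  unify Bool ~ Bool
\z._ : b -> Int
\u._ : c -> Int
  unify b -> Int ~ c -> Int
  unify b ~ c
  unify Int ~ Int
let y : c -> Int
  unify Bool ~ Bool
  unify Bool ~ Bool
  unify a -> Bool ~ Bool -> d
  unify a ~ Bool
  unify Bool ~ d
_ _ : Bool
  unify Bool ~ Bool
\v._ : e -> Bool
  unify Bool ~ Bool
  unify Int ~ Int
  unify e -> Bool ~ Int -> f
  unify e ~ Int
  unify Bool ~ f
_ _ : Bool
  unify Bool ~ Bool
  unify Bool ~ Bool
  unify Bool ~ Bool
  unify Bool ~ Bool
  unify Int ~ Int
  unify Int ~ Int
  unify Int ~ Int
  unify Bool ~ Bool
  unify Bool ~ Bool
  unify Bool ~ Bool
  unify Int ~ Int
  unify Int ~ Int
  unify Int ~ Int
  unify Int ~ Int
  unify Bool ~ Bool
\p._ : g -> Int
let w : g -> Int
  unify Bool ~ Bool
  unify Int ~ Int
  unify Int ~ Int
  unify Int ~ Int
  unify Int ~ Int
  unify Int ~ Int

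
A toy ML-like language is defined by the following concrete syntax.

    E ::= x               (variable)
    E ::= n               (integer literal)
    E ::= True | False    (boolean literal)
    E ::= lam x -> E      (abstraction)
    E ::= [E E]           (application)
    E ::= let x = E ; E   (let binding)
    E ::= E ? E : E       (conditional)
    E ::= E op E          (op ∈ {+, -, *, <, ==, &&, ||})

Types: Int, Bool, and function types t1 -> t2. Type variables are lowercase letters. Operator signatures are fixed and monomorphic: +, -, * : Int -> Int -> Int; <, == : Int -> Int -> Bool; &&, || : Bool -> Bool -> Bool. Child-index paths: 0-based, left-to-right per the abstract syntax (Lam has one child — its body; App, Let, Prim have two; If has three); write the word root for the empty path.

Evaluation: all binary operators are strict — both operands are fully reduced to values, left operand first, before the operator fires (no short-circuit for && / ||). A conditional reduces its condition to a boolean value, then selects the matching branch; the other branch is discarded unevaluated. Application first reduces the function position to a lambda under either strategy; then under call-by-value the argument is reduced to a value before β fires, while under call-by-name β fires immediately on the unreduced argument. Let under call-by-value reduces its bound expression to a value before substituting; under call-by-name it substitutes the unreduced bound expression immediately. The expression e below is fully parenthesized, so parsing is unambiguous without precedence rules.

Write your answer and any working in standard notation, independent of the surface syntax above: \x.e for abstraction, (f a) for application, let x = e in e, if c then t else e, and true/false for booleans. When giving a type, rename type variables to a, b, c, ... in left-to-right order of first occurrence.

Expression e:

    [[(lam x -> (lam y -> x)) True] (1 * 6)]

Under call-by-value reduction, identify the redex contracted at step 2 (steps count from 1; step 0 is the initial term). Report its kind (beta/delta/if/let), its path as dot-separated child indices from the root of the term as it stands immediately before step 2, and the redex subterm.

Answer: delta at 1 : (1 * 6)

Working:
step 0: (((\x.(\y.x)) true) (1 * 6))
step 1: [beta@0] ((\y.true) (1 * 6))
step 2: [delta@1] ((\y.true) 6)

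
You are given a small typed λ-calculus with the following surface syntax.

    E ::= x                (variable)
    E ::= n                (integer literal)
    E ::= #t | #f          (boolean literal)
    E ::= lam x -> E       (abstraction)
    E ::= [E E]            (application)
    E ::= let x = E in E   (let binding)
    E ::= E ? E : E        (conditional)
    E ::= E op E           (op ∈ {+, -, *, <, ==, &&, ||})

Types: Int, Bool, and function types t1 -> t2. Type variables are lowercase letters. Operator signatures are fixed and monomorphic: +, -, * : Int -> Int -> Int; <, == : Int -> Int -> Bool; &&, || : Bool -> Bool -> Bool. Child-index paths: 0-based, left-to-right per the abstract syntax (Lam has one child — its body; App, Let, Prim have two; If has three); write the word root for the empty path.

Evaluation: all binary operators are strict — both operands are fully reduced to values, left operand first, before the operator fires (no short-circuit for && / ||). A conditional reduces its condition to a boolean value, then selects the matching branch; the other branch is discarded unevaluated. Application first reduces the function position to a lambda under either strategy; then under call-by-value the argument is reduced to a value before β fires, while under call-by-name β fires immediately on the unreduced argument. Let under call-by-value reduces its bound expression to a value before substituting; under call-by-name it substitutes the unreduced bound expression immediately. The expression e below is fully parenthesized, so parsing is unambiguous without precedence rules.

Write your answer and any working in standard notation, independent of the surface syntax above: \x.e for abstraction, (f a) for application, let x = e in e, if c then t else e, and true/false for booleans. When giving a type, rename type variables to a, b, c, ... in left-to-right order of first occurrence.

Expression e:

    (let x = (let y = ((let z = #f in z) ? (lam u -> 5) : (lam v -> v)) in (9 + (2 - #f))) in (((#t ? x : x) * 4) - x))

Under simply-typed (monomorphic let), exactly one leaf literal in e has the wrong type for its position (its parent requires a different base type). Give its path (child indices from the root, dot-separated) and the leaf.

Answer: 0.1.1.1 : false

Derivation:
let z : Bool
z : Bool
  unify Bool ~ Bool
\u._ : a -> Int
v : b
\v._ : b -> b
  unify a -> Int ~ b -> b
  unify a ~ b
  unify Int ~ b
let y : Int -> Int
  unify Int ~ Int
  unify Int ~ Int
  unify Bool ~ Int
  FAIL: mismatch Bool ~ Int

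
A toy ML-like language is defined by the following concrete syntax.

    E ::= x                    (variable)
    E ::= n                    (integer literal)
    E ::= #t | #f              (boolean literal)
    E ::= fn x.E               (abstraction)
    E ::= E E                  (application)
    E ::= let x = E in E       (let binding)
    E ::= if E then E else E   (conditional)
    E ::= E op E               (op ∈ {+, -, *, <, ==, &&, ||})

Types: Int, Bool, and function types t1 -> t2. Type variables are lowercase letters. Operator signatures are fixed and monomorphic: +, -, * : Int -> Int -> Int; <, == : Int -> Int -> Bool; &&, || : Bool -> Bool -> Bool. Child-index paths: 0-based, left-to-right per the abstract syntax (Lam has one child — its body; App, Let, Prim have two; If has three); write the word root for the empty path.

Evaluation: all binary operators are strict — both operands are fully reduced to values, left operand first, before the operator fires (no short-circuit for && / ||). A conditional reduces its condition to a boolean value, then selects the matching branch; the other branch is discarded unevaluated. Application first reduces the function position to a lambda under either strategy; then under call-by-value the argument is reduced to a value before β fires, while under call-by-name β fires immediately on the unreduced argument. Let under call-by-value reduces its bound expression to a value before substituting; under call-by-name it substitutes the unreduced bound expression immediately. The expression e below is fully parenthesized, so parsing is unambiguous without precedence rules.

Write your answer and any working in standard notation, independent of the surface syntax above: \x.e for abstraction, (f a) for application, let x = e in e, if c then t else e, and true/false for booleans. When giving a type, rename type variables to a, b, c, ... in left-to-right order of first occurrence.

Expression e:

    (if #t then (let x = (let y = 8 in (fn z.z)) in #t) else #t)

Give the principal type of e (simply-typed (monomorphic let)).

Answer: Bool

Derivation:
  unify Bool ~ Bool
let y : Int
z : a
\z._ : a -> a
let x : a -> a
  unify Bool ~ Bool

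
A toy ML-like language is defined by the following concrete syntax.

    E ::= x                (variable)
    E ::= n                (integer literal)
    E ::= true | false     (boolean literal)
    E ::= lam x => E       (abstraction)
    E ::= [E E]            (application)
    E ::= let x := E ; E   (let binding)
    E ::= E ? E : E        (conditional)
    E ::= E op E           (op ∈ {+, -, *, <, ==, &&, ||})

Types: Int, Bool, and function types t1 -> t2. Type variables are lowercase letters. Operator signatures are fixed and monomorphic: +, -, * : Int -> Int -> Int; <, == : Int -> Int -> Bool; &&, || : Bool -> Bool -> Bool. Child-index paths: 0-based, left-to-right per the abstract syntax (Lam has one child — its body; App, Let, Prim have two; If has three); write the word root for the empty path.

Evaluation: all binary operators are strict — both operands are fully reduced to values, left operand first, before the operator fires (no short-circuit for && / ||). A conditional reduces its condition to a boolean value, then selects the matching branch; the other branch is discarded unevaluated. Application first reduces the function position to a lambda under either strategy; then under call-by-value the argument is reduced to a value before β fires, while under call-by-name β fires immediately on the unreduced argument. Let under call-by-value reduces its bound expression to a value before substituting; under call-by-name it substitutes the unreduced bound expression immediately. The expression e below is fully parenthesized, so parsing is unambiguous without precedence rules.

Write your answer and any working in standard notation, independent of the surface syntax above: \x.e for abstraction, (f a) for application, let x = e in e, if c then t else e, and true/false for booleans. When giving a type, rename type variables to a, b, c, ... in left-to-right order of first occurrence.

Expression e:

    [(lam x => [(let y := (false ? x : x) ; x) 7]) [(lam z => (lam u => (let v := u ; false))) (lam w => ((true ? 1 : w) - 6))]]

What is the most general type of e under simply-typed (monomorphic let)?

Answer: Bool

Derivation:
  unify Bool ~ Bool
x : a
x : a
  unify a ~ a
let y : a
x : a
  unify a ~ Int -> b
_ _ : b
\x._ : (Int -> b) -> b
u : d
let v : d
\u._ : d -> Bool
\z._ : c -> d -> Bool
  unify Bool ~ Bool
w : e
  unify Int ~ e
  unify Int ~ Int
  unify Int ~ Int
\w._ : Int -> Int
  unify c -> d -> Bool ~ (Int -> Int) -> f
  unify c ~ Int -> Int
  unify d -> Bool ~ f
_ _ : d -> Bool
  unify (Int -> b) -> b ~ (d -> Bool) -> g
  unify Int -> b ~ d -> Bool
  unify Int ~ d
  unify b ~ Bool
  unify Bool ~ g
_ _ : Bool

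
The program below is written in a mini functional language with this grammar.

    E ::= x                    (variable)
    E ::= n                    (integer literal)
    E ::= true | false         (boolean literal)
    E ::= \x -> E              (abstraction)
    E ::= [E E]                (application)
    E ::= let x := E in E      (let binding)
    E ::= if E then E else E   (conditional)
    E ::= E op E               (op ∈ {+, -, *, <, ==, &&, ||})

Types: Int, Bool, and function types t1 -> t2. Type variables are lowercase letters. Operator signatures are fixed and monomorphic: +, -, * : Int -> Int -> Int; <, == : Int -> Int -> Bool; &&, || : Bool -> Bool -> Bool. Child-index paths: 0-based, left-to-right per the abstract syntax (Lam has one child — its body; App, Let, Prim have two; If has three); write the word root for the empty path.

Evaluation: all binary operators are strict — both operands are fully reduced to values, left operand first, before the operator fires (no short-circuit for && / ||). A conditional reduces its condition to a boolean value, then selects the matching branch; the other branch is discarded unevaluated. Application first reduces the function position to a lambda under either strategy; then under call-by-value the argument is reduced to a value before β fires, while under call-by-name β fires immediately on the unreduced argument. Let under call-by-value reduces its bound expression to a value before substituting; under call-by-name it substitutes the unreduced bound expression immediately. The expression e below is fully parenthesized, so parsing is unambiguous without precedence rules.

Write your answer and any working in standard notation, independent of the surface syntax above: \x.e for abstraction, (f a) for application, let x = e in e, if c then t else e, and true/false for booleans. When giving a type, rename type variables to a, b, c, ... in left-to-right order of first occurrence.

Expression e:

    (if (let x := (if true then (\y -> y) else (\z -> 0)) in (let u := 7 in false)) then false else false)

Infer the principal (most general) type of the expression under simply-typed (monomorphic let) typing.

Answer: Bool

Derivation:
  unify Bool ~ Bool
y : a
\y._ : a -> a
\z._ : b -> Int
  unify a -> a ~ b -> Int
  unify a ~ b
  unify b ~ Int
let x : Int -> Int
let u : Int
  unify Bool ~ Bool
  unify Bool ~ Bool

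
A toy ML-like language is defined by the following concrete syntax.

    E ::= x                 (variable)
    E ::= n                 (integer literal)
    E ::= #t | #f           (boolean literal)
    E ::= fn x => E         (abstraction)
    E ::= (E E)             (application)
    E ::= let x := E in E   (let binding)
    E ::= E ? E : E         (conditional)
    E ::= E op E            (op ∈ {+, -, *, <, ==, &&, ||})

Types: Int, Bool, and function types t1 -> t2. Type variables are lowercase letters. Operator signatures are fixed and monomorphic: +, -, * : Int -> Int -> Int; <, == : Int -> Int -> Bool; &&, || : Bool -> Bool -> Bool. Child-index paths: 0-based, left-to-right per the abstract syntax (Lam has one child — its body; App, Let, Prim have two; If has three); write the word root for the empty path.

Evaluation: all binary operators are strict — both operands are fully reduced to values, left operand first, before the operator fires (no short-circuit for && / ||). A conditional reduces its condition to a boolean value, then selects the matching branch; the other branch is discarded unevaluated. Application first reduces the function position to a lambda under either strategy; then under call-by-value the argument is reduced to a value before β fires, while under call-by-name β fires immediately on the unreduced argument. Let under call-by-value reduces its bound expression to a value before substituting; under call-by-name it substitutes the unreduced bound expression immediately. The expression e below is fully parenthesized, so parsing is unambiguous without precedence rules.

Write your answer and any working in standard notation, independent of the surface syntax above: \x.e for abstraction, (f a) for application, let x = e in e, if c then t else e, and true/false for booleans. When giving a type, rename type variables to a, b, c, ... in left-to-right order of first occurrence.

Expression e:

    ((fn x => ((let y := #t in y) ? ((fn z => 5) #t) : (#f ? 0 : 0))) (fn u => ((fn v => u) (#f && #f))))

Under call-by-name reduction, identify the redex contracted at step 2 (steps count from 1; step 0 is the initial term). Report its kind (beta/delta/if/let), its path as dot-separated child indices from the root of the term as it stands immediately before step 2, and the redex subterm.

Derivation:
step 0: ((\x.(if (let y = true in y) then ((\z.5) true) else (if false then 0 else 0))) (\u.((\v.u) (false && false))))
step 1: [beta@root] (if (let y = true in y) then ((\z.5) true) else (if false then 0 else 0))
step 2: [let@0] (if true then ((\z.5) true) else (if false then 0 else 0))

Answer: let at 0 : (let y = true in y)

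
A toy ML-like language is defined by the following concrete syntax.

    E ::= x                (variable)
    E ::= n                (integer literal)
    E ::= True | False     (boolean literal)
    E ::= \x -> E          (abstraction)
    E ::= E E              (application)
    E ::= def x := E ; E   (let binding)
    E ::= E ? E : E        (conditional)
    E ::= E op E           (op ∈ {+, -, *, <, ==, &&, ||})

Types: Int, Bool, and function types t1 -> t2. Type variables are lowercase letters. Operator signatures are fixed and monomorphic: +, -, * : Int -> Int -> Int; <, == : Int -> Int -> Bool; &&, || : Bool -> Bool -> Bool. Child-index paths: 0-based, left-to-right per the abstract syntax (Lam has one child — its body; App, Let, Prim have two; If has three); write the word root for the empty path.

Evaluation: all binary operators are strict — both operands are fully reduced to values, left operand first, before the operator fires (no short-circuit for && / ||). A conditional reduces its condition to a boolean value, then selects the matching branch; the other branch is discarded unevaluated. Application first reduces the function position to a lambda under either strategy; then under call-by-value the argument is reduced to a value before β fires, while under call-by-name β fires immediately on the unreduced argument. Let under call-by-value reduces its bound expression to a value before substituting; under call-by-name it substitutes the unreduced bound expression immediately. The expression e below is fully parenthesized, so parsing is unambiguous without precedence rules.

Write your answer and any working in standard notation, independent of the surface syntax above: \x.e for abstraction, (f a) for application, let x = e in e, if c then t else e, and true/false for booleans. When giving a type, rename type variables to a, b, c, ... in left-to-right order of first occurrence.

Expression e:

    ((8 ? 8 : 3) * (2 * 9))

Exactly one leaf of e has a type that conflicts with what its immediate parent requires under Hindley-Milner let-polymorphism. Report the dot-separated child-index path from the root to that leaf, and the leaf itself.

Derivation:
  unify Int ~ Bool
  FAIL: mismatch Int ~ Bool

Answer: 0.0 : 8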